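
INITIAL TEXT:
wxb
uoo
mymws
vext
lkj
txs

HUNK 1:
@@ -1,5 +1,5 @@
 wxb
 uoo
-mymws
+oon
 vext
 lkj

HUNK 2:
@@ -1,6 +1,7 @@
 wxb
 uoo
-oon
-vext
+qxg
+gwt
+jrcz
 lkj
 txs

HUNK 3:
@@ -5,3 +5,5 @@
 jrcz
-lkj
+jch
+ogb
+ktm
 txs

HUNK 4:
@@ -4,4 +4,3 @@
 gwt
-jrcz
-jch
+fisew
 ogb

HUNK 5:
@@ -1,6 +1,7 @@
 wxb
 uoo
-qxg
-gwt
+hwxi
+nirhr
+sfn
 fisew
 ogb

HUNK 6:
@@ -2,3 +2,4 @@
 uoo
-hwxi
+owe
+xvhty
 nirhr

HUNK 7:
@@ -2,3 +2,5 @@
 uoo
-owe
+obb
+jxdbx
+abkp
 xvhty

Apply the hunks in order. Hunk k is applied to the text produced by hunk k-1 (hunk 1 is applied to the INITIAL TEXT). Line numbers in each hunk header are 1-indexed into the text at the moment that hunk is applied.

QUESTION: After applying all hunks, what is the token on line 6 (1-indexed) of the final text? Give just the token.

Hunk 1: at line 1 remove [mymws] add [oon] -> 6 lines: wxb uoo oon vext lkj txs
Hunk 2: at line 1 remove [oon,vext] add [qxg,gwt,jrcz] -> 7 lines: wxb uoo qxg gwt jrcz lkj txs
Hunk 3: at line 5 remove [lkj] add [jch,ogb,ktm] -> 9 lines: wxb uoo qxg gwt jrcz jch ogb ktm txs
Hunk 4: at line 4 remove [jrcz,jch] add [fisew] -> 8 lines: wxb uoo qxg gwt fisew ogb ktm txs
Hunk 5: at line 1 remove [qxg,gwt] add [hwxi,nirhr,sfn] -> 9 lines: wxb uoo hwxi nirhr sfn fisew ogb ktm txs
Hunk 6: at line 2 remove [hwxi] add [owe,xvhty] -> 10 lines: wxb uoo owe xvhty nirhr sfn fisew ogb ktm txs
Hunk 7: at line 2 remove [owe] add [obb,jxdbx,abkp] -> 12 lines: wxb uoo obb jxdbx abkp xvhty nirhr sfn fisew ogb ktm txs
Final line 6: xvhty

Answer: xvhty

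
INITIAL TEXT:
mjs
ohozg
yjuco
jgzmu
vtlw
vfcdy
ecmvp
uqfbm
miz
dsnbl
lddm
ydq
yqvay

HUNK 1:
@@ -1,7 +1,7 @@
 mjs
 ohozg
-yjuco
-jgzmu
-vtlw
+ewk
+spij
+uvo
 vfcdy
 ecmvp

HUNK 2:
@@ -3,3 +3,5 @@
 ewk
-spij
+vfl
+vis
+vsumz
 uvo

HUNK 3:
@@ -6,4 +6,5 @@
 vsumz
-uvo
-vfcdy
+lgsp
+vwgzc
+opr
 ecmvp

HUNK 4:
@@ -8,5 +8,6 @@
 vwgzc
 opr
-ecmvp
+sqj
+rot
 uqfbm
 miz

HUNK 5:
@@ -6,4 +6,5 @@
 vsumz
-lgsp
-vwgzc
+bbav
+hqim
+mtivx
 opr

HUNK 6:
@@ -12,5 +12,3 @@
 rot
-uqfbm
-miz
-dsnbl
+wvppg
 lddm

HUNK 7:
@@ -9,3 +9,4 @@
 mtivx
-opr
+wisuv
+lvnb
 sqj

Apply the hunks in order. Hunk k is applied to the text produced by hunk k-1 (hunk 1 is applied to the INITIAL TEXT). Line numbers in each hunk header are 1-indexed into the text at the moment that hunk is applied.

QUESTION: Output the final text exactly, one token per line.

Hunk 1: at line 1 remove [yjuco,jgzmu,vtlw] add [ewk,spij,uvo] -> 13 lines: mjs ohozg ewk spij uvo vfcdy ecmvp uqfbm miz dsnbl lddm ydq yqvay
Hunk 2: at line 3 remove [spij] add [vfl,vis,vsumz] -> 15 lines: mjs ohozg ewk vfl vis vsumz uvo vfcdy ecmvp uqfbm miz dsnbl lddm ydq yqvay
Hunk 3: at line 6 remove [uvo,vfcdy] add [lgsp,vwgzc,opr] -> 16 lines: mjs ohozg ewk vfl vis vsumz lgsp vwgzc opr ecmvp uqfbm miz dsnbl lddm ydq yqvay
Hunk 4: at line 8 remove [ecmvp] add [sqj,rot] -> 17 lines: mjs ohozg ewk vfl vis vsumz lgsp vwgzc opr sqj rot uqfbm miz dsnbl lddm ydq yqvay
Hunk 5: at line 6 remove [lgsp,vwgzc] add [bbav,hqim,mtivx] -> 18 lines: mjs ohozg ewk vfl vis vsumz bbav hqim mtivx opr sqj rot uqfbm miz dsnbl lddm ydq yqvay
Hunk 6: at line 12 remove [uqfbm,miz,dsnbl] add [wvppg] -> 16 lines: mjs ohozg ewk vfl vis vsumz bbav hqim mtivx opr sqj rot wvppg lddm ydq yqvay
Hunk 7: at line 9 remove [opr] add [wisuv,lvnb] -> 17 lines: mjs ohozg ewk vfl vis vsumz bbav hqim mtivx wisuv lvnb sqj rot wvppg lddm ydq yqvay

Answer: mjs
ohozg
ewk
vfl
vis
vsumz
bbav
hqim
mtivx
wisuv
lvnb
sqj
rot
wvppg
lddm
ydq
yqvay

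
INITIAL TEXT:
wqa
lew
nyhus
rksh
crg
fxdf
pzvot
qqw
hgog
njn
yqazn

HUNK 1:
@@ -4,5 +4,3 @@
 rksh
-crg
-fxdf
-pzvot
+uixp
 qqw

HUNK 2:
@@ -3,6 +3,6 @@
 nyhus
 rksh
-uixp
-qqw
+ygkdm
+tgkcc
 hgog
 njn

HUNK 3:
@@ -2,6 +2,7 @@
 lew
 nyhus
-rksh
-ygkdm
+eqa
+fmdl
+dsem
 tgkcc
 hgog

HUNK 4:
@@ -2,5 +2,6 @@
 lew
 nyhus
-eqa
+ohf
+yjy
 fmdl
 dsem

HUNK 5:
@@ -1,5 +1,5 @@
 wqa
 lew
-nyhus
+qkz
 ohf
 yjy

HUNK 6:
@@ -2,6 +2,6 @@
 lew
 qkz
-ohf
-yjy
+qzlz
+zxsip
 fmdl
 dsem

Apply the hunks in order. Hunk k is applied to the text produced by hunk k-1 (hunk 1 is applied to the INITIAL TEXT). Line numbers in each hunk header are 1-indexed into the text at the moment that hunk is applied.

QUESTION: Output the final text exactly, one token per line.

Hunk 1: at line 4 remove [crg,fxdf,pzvot] add [uixp] -> 9 lines: wqa lew nyhus rksh uixp qqw hgog njn yqazn
Hunk 2: at line 3 remove [uixp,qqw] add [ygkdm,tgkcc] -> 9 lines: wqa lew nyhus rksh ygkdm tgkcc hgog njn yqazn
Hunk 3: at line 2 remove [rksh,ygkdm] add [eqa,fmdl,dsem] -> 10 lines: wqa lew nyhus eqa fmdl dsem tgkcc hgog njn yqazn
Hunk 4: at line 2 remove [eqa] add [ohf,yjy] -> 11 lines: wqa lew nyhus ohf yjy fmdl dsem tgkcc hgog njn yqazn
Hunk 5: at line 1 remove [nyhus] add [qkz] -> 11 lines: wqa lew qkz ohf yjy fmdl dsem tgkcc hgog njn yqazn
Hunk 6: at line 2 remove [ohf,yjy] add [qzlz,zxsip] -> 11 lines: wqa lew qkz qzlz zxsip fmdl dsem tgkcc hgog njn yqazn

Answer: wqa
lew
qkz
qzlz
zxsip
fmdl
dsem
tgkcc
hgog
njn
yqazn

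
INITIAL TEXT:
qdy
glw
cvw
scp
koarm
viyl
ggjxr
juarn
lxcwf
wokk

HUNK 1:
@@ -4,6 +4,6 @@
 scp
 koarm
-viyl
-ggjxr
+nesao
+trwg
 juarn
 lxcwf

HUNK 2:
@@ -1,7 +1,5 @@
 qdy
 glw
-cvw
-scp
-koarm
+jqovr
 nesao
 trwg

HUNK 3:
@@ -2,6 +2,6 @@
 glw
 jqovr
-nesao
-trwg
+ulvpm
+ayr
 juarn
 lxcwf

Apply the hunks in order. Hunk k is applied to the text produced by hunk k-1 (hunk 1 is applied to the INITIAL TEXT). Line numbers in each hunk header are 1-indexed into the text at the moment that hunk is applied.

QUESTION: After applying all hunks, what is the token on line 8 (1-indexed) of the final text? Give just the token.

Answer: wokk

Derivation:
Hunk 1: at line 4 remove [viyl,ggjxr] add [nesao,trwg] -> 10 lines: qdy glw cvw scp koarm nesao trwg juarn lxcwf wokk
Hunk 2: at line 1 remove [cvw,scp,koarm] add [jqovr] -> 8 lines: qdy glw jqovr nesao trwg juarn lxcwf wokk
Hunk 3: at line 2 remove [nesao,trwg] add [ulvpm,ayr] -> 8 lines: qdy glw jqovr ulvpm ayr juarn lxcwf wokk
Final line 8: wokk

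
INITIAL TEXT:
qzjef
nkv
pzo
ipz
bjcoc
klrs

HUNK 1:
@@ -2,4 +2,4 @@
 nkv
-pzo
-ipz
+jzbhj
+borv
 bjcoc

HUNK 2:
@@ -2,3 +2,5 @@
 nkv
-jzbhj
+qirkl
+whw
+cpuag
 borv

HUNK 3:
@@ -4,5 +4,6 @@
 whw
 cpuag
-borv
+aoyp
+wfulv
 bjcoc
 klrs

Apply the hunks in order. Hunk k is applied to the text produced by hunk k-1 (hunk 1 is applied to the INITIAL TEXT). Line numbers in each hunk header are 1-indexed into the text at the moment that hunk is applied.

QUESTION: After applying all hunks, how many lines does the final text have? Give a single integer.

Answer: 9

Derivation:
Hunk 1: at line 2 remove [pzo,ipz] add [jzbhj,borv] -> 6 lines: qzjef nkv jzbhj borv bjcoc klrs
Hunk 2: at line 2 remove [jzbhj] add [qirkl,whw,cpuag] -> 8 lines: qzjef nkv qirkl whw cpuag borv bjcoc klrs
Hunk 3: at line 4 remove [borv] add [aoyp,wfulv] -> 9 lines: qzjef nkv qirkl whw cpuag aoyp wfulv bjcoc klrs
Final line count: 9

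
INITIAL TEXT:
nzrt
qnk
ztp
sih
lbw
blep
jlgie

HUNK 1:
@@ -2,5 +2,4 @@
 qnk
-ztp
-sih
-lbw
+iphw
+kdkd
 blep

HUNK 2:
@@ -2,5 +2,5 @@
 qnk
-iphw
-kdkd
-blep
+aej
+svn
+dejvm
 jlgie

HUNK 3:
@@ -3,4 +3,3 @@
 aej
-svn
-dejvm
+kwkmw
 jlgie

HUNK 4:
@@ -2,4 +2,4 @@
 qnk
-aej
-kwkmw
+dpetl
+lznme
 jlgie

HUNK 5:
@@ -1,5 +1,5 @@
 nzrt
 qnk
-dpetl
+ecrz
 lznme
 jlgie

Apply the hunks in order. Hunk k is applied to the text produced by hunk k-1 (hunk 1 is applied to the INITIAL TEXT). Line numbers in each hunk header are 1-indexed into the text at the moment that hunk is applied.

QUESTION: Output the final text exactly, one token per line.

Answer: nzrt
qnk
ecrz
lznme
jlgie

Derivation:
Hunk 1: at line 2 remove [ztp,sih,lbw] add [iphw,kdkd] -> 6 lines: nzrt qnk iphw kdkd blep jlgie
Hunk 2: at line 2 remove [iphw,kdkd,blep] add [aej,svn,dejvm] -> 6 lines: nzrt qnk aej svn dejvm jlgie
Hunk 3: at line 3 remove [svn,dejvm] add [kwkmw] -> 5 lines: nzrt qnk aej kwkmw jlgie
Hunk 4: at line 2 remove [aej,kwkmw] add [dpetl,lznme] -> 5 lines: nzrt qnk dpetl lznme jlgie
Hunk 5: at line 1 remove [dpetl] add [ecrz] -> 5 lines: nzrt qnk ecrz lznme jlgie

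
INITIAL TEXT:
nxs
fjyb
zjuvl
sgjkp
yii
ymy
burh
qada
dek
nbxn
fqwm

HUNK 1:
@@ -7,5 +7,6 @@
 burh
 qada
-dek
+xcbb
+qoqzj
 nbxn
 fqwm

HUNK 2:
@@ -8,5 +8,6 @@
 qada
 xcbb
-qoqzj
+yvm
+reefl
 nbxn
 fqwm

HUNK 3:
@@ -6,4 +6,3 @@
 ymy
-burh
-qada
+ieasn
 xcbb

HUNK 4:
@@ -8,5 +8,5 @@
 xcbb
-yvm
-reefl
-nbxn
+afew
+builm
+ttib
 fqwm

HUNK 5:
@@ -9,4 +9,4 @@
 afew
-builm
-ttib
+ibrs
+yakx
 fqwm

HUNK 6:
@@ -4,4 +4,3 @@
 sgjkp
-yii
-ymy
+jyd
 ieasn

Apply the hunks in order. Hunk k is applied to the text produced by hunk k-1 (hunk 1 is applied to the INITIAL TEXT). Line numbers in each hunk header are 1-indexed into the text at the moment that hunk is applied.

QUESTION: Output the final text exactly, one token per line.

Answer: nxs
fjyb
zjuvl
sgjkp
jyd
ieasn
xcbb
afew
ibrs
yakx
fqwm

Derivation:
Hunk 1: at line 7 remove [dek] add [xcbb,qoqzj] -> 12 lines: nxs fjyb zjuvl sgjkp yii ymy burh qada xcbb qoqzj nbxn fqwm
Hunk 2: at line 8 remove [qoqzj] add [yvm,reefl] -> 13 lines: nxs fjyb zjuvl sgjkp yii ymy burh qada xcbb yvm reefl nbxn fqwm
Hunk 3: at line 6 remove [burh,qada] add [ieasn] -> 12 lines: nxs fjyb zjuvl sgjkp yii ymy ieasn xcbb yvm reefl nbxn fqwm
Hunk 4: at line 8 remove [yvm,reefl,nbxn] add [afew,builm,ttib] -> 12 lines: nxs fjyb zjuvl sgjkp yii ymy ieasn xcbb afew builm ttib fqwm
Hunk 5: at line 9 remove [builm,ttib] add [ibrs,yakx] -> 12 lines: nxs fjyb zjuvl sgjkp yii ymy ieasn xcbb afew ibrs yakx fqwm
Hunk 6: at line 4 remove [yii,ymy] add [jyd] -> 11 lines: nxs fjyb zjuvl sgjkp jyd ieasn xcbb afew ibrs yakx fqwm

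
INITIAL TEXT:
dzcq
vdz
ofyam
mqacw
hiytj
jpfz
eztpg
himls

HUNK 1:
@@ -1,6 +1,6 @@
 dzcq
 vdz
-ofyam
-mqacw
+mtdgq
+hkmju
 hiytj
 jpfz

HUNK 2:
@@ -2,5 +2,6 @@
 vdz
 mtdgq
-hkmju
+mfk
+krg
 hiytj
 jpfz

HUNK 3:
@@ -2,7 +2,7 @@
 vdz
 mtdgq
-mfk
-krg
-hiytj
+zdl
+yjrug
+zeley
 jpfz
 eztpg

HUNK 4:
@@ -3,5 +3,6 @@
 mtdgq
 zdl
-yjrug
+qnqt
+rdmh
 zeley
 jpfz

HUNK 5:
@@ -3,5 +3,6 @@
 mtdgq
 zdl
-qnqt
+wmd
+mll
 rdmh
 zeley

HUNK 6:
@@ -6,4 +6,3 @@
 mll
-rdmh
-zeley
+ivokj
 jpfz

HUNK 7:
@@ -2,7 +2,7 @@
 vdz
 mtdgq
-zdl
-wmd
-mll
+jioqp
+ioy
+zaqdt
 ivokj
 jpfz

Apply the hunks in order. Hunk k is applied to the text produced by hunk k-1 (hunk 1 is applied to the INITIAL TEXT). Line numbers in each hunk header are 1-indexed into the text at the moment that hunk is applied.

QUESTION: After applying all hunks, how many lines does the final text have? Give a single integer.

Hunk 1: at line 1 remove [ofyam,mqacw] add [mtdgq,hkmju] -> 8 lines: dzcq vdz mtdgq hkmju hiytj jpfz eztpg himls
Hunk 2: at line 2 remove [hkmju] add [mfk,krg] -> 9 lines: dzcq vdz mtdgq mfk krg hiytj jpfz eztpg himls
Hunk 3: at line 2 remove [mfk,krg,hiytj] add [zdl,yjrug,zeley] -> 9 lines: dzcq vdz mtdgq zdl yjrug zeley jpfz eztpg himls
Hunk 4: at line 3 remove [yjrug] add [qnqt,rdmh] -> 10 lines: dzcq vdz mtdgq zdl qnqt rdmh zeley jpfz eztpg himls
Hunk 5: at line 3 remove [qnqt] add [wmd,mll] -> 11 lines: dzcq vdz mtdgq zdl wmd mll rdmh zeley jpfz eztpg himls
Hunk 6: at line 6 remove [rdmh,zeley] add [ivokj] -> 10 lines: dzcq vdz mtdgq zdl wmd mll ivokj jpfz eztpg himls
Hunk 7: at line 2 remove [zdl,wmd,mll] add [jioqp,ioy,zaqdt] -> 10 lines: dzcq vdz mtdgq jioqp ioy zaqdt ivokj jpfz eztpg himls
Final line count: 10

Answer: 10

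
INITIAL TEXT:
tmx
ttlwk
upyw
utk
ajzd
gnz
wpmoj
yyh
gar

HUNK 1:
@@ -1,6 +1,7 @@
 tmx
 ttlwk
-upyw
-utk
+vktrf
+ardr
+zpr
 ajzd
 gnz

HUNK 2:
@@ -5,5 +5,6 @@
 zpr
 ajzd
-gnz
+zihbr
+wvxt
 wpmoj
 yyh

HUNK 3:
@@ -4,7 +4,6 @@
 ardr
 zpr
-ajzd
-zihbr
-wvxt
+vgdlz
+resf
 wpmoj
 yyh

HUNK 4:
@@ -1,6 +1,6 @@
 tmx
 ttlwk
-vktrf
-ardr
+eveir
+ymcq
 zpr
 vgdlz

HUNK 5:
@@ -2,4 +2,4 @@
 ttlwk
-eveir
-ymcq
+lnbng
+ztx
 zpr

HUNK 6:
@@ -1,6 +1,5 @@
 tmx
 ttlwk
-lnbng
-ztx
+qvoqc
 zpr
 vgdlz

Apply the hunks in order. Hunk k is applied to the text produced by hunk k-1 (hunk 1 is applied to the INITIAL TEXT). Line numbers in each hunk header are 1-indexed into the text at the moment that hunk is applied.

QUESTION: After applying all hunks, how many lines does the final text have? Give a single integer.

Hunk 1: at line 1 remove [upyw,utk] add [vktrf,ardr,zpr] -> 10 lines: tmx ttlwk vktrf ardr zpr ajzd gnz wpmoj yyh gar
Hunk 2: at line 5 remove [gnz] add [zihbr,wvxt] -> 11 lines: tmx ttlwk vktrf ardr zpr ajzd zihbr wvxt wpmoj yyh gar
Hunk 3: at line 4 remove [ajzd,zihbr,wvxt] add [vgdlz,resf] -> 10 lines: tmx ttlwk vktrf ardr zpr vgdlz resf wpmoj yyh gar
Hunk 4: at line 1 remove [vktrf,ardr] add [eveir,ymcq] -> 10 lines: tmx ttlwk eveir ymcq zpr vgdlz resf wpmoj yyh gar
Hunk 5: at line 2 remove [eveir,ymcq] add [lnbng,ztx] -> 10 lines: tmx ttlwk lnbng ztx zpr vgdlz resf wpmoj yyh gar
Hunk 6: at line 1 remove [lnbng,ztx] add [qvoqc] -> 9 lines: tmx ttlwk qvoqc zpr vgdlz resf wpmoj yyh gar
Final line count: 9

Answer: 9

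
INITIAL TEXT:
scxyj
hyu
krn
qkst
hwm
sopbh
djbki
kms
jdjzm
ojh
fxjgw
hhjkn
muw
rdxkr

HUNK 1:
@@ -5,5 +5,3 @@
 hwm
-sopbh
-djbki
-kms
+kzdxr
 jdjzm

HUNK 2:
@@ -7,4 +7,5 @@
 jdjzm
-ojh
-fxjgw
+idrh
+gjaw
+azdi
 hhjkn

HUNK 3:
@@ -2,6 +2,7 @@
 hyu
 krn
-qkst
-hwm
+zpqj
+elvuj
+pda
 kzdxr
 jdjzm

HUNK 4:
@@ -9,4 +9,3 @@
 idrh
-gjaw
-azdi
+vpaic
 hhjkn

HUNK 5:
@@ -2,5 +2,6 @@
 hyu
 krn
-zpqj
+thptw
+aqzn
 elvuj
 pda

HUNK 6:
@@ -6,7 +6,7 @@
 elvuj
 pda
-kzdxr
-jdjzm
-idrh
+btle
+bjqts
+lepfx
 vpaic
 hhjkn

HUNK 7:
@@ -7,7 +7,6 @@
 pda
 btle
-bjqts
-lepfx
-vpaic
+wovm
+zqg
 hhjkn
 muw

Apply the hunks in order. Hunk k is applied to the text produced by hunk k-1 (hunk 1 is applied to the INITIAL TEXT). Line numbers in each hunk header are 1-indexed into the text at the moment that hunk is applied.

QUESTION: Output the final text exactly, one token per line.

Answer: scxyj
hyu
krn
thptw
aqzn
elvuj
pda
btle
wovm
zqg
hhjkn
muw
rdxkr

Derivation:
Hunk 1: at line 5 remove [sopbh,djbki,kms] add [kzdxr] -> 12 lines: scxyj hyu krn qkst hwm kzdxr jdjzm ojh fxjgw hhjkn muw rdxkr
Hunk 2: at line 7 remove [ojh,fxjgw] add [idrh,gjaw,azdi] -> 13 lines: scxyj hyu krn qkst hwm kzdxr jdjzm idrh gjaw azdi hhjkn muw rdxkr
Hunk 3: at line 2 remove [qkst,hwm] add [zpqj,elvuj,pda] -> 14 lines: scxyj hyu krn zpqj elvuj pda kzdxr jdjzm idrh gjaw azdi hhjkn muw rdxkr
Hunk 4: at line 9 remove [gjaw,azdi] add [vpaic] -> 13 lines: scxyj hyu krn zpqj elvuj pda kzdxr jdjzm idrh vpaic hhjkn muw rdxkr
Hunk 5: at line 2 remove [zpqj] add [thptw,aqzn] -> 14 lines: scxyj hyu krn thptw aqzn elvuj pda kzdxr jdjzm idrh vpaic hhjkn muw rdxkr
Hunk 6: at line 6 remove [kzdxr,jdjzm,idrh] add [btle,bjqts,lepfx] -> 14 lines: scxyj hyu krn thptw aqzn elvuj pda btle bjqts lepfx vpaic hhjkn muw rdxkr
Hunk 7: at line 7 remove [bjqts,lepfx,vpaic] add [wovm,zqg] -> 13 lines: scxyj hyu krn thptw aqzn elvuj pda btle wovm zqg hhjkn muw rdxkr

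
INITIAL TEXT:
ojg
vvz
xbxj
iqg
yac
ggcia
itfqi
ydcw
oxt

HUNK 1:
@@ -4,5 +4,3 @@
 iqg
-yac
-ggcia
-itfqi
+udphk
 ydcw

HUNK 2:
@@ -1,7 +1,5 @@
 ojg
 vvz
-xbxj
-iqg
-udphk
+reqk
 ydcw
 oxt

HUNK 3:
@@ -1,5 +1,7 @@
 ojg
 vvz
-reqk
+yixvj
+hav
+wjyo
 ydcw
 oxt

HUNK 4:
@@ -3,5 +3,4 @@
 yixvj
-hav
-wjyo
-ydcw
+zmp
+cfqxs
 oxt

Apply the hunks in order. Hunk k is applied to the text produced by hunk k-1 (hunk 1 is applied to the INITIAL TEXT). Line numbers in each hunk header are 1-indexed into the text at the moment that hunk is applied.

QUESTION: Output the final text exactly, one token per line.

Hunk 1: at line 4 remove [yac,ggcia,itfqi] add [udphk] -> 7 lines: ojg vvz xbxj iqg udphk ydcw oxt
Hunk 2: at line 1 remove [xbxj,iqg,udphk] add [reqk] -> 5 lines: ojg vvz reqk ydcw oxt
Hunk 3: at line 1 remove [reqk] add [yixvj,hav,wjyo] -> 7 lines: ojg vvz yixvj hav wjyo ydcw oxt
Hunk 4: at line 3 remove [hav,wjyo,ydcw] add [zmp,cfqxs] -> 6 lines: ojg vvz yixvj zmp cfqxs oxt

Answer: ojg
vvz
yixvj
zmp
cfqxs
oxt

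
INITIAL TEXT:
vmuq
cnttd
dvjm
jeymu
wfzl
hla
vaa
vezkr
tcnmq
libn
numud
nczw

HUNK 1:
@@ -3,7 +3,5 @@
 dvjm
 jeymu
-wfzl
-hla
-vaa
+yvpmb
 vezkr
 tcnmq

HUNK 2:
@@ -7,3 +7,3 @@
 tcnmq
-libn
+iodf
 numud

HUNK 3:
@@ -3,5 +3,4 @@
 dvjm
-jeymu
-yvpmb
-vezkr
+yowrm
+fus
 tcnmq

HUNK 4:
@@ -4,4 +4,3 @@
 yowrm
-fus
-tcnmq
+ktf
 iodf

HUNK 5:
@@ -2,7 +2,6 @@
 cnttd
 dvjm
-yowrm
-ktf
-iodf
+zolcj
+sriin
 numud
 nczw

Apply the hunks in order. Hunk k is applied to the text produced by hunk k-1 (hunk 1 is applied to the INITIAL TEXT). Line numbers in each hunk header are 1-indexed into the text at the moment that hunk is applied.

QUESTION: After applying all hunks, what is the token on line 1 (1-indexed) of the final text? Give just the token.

Hunk 1: at line 3 remove [wfzl,hla,vaa] add [yvpmb] -> 10 lines: vmuq cnttd dvjm jeymu yvpmb vezkr tcnmq libn numud nczw
Hunk 2: at line 7 remove [libn] add [iodf] -> 10 lines: vmuq cnttd dvjm jeymu yvpmb vezkr tcnmq iodf numud nczw
Hunk 3: at line 3 remove [jeymu,yvpmb,vezkr] add [yowrm,fus] -> 9 lines: vmuq cnttd dvjm yowrm fus tcnmq iodf numud nczw
Hunk 4: at line 4 remove [fus,tcnmq] add [ktf] -> 8 lines: vmuq cnttd dvjm yowrm ktf iodf numud nczw
Hunk 5: at line 2 remove [yowrm,ktf,iodf] add [zolcj,sriin] -> 7 lines: vmuq cnttd dvjm zolcj sriin numud nczw
Final line 1: vmuq

Answer: vmuq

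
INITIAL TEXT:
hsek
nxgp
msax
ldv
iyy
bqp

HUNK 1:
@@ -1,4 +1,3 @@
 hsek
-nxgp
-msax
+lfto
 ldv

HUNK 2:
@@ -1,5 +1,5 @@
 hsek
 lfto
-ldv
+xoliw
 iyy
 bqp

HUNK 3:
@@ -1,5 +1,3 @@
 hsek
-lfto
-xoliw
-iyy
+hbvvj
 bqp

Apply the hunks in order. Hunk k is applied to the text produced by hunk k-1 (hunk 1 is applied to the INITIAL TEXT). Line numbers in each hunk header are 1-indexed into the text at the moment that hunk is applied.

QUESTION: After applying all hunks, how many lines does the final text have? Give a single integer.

Answer: 3

Derivation:
Hunk 1: at line 1 remove [nxgp,msax] add [lfto] -> 5 lines: hsek lfto ldv iyy bqp
Hunk 2: at line 1 remove [ldv] add [xoliw] -> 5 lines: hsek lfto xoliw iyy bqp
Hunk 3: at line 1 remove [lfto,xoliw,iyy] add [hbvvj] -> 3 lines: hsek hbvvj bqp
Final line count: 3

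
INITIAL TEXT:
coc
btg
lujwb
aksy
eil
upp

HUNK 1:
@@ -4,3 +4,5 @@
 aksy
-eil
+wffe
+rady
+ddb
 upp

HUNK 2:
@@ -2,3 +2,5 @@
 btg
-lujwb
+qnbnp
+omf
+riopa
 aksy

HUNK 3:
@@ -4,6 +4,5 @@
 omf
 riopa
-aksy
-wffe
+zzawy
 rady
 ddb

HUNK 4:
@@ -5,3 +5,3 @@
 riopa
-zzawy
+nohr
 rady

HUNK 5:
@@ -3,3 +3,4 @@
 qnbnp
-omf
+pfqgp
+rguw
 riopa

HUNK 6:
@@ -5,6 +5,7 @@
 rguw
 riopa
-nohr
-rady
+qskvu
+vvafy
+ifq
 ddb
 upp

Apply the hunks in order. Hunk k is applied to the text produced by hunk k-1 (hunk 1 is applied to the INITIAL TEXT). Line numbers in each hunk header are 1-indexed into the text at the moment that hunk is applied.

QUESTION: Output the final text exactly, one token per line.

Hunk 1: at line 4 remove [eil] add [wffe,rady,ddb] -> 8 lines: coc btg lujwb aksy wffe rady ddb upp
Hunk 2: at line 2 remove [lujwb] add [qnbnp,omf,riopa] -> 10 lines: coc btg qnbnp omf riopa aksy wffe rady ddb upp
Hunk 3: at line 4 remove [aksy,wffe] add [zzawy] -> 9 lines: coc btg qnbnp omf riopa zzawy rady ddb upp
Hunk 4: at line 5 remove [zzawy] add [nohr] -> 9 lines: coc btg qnbnp omf riopa nohr rady ddb upp
Hunk 5: at line 3 remove [omf] add [pfqgp,rguw] -> 10 lines: coc btg qnbnp pfqgp rguw riopa nohr rady ddb upp
Hunk 6: at line 5 remove [nohr,rady] add [qskvu,vvafy,ifq] -> 11 lines: coc btg qnbnp pfqgp rguw riopa qskvu vvafy ifq ddb upp

Answer: coc
btg
qnbnp
pfqgp
rguw
riopa
qskvu
vvafy
ifq
ddb
upp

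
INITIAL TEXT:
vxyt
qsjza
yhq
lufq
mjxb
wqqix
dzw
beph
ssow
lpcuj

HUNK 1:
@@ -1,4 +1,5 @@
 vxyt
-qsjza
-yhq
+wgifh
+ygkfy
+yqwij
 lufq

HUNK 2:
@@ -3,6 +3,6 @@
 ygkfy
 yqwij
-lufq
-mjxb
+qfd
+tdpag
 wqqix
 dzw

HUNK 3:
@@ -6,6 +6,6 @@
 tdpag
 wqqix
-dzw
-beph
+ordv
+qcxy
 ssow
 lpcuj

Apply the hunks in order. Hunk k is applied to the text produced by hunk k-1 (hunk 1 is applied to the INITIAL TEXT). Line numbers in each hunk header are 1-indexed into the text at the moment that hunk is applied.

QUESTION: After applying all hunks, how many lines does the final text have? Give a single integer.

Answer: 11

Derivation:
Hunk 1: at line 1 remove [qsjza,yhq] add [wgifh,ygkfy,yqwij] -> 11 lines: vxyt wgifh ygkfy yqwij lufq mjxb wqqix dzw beph ssow lpcuj
Hunk 2: at line 3 remove [lufq,mjxb] add [qfd,tdpag] -> 11 lines: vxyt wgifh ygkfy yqwij qfd tdpag wqqix dzw beph ssow lpcuj
Hunk 3: at line 6 remove [dzw,beph] add [ordv,qcxy] -> 11 lines: vxyt wgifh ygkfy yqwij qfd tdpag wqqix ordv qcxy ssow lpcuj
Final line count: 11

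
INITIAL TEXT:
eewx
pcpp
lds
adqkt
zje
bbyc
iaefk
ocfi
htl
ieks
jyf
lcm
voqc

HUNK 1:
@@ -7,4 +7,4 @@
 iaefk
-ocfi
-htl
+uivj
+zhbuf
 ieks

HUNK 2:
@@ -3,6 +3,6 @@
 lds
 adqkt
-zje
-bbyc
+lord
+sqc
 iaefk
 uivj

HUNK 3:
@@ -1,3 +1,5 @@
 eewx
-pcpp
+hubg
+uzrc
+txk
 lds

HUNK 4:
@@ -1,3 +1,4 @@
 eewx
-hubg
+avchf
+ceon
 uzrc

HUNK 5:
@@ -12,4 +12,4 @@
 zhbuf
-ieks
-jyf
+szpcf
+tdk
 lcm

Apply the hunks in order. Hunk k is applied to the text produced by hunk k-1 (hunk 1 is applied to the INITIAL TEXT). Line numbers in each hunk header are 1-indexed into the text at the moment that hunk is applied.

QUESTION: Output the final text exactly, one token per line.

Answer: eewx
avchf
ceon
uzrc
txk
lds
adqkt
lord
sqc
iaefk
uivj
zhbuf
szpcf
tdk
lcm
voqc

Derivation:
Hunk 1: at line 7 remove [ocfi,htl] add [uivj,zhbuf] -> 13 lines: eewx pcpp lds adqkt zje bbyc iaefk uivj zhbuf ieks jyf lcm voqc
Hunk 2: at line 3 remove [zje,bbyc] add [lord,sqc] -> 13 lines: eewx pcpp lds adqkt lord sqc iaefk uivj zhbuf ieks jyf lcm voqc
Hunk 3: at line 1 remove [pcpp] add [hubg,uzrc,txk] -> 15 lines: eewx hubg uzrc txk lds adqkt lord sqc iaefk uivj zhbuf ieks jyf lcm voqc
Hunk 4: at line 1 remove [hubg] add [avchf,ceon] -> 16 lines: eewx avchf ceon uzrc txk lds adqkt lord sqc iaefk uivj zhbuf ieks jyf lcm voqc
Hunk 5: at line 12 remove [ieks,jyf] add [szpcf,tdk] -> 16 lines: eewx avchf ceon uzrc txk lds adqkt lord sqc iaefk uivj zhbuf szpcf tdk lcm voqc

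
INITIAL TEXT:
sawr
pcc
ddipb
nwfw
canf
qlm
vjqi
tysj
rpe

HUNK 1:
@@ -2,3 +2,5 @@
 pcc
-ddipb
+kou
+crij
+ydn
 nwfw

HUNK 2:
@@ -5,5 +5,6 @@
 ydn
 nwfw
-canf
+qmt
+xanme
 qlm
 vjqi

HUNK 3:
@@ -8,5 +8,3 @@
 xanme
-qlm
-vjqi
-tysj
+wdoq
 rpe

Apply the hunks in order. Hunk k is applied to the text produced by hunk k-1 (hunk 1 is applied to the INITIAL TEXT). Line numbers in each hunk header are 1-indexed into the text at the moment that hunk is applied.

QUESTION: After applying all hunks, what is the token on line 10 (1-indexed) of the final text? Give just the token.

Hunk 1: at line 2 remove [ddipb] add [kou,crij,ydn] -> 11 lines: sawr pcc kou crij ydn nwfw canf qlm vjqi tysj rpe
Hunk 2: at line 5 remove [canf] add [qmt,xanme] -> 12 lines: sawr pcc kou crij ydn nwfw qmt xanme qlm vjqi tysj rpe
Hunk 3: at line 8 remove [qlm,vjqi,tysj] add [wdoq] -> 10 lines: sawr pcc kou crij ydn nwfw qmt xanme wdoq rpe
Final line 10: rpe

Answer: rpe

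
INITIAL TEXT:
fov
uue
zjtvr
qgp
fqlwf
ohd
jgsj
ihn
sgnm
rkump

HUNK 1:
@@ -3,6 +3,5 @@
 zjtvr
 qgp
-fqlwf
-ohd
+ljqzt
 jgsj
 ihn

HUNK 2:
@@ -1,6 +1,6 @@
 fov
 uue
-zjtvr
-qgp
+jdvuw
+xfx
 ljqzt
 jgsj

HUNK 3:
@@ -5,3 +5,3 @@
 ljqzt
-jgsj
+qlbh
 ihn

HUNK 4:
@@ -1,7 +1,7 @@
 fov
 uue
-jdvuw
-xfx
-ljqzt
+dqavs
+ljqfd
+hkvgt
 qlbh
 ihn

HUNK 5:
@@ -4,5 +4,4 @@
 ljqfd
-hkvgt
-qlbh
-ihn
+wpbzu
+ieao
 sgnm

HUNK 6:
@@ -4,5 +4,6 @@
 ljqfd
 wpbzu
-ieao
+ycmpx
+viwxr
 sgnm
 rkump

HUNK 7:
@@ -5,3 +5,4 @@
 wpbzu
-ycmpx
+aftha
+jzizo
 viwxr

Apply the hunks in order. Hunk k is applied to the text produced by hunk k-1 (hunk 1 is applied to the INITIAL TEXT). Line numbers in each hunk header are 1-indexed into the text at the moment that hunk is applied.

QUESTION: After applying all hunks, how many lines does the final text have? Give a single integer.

Hunk 1: at line 3 remove [fqlwf,ohd] add [ljqzt] -> 9 lines: fov uue zjtvr qgp ljqzt jgsj ihn sgnm rkump
Hunk 2: at line 1 remove [zjtvr,qgp] add [jdvuw,xfx] -> 9 lines: fov uue jdvuw xfx ljqzt jgsj ihn sgnm rkump
Hunk 3: at line 5 remove [jgsj] add [qlbh] -> 9 lines: fov uue jdvuw xfx ljqzt qlbh ihn sgnm rkump
Hunk 4: at line 1 remove [jdvuw,xfx,ljqzt] add [dqavs,ljqfd,hkvgt] -> 9 lines: fov uue dqavs ljqfd hkvgt qlbh ihn sgnm rkump
Hunk 5: at line 4 remove [hkvgt,qlbh,ihn] add [wpbzu,ieao] -> 8 lines: fov uue dqavs ljqfd wpbzu ieao sgnm rkump
Hunk 6: at line 4 remove [ieao] add [ycmpx,viwxr] -> 9 lines: fov uue dqavs ljqfd wpbzu ycmpx viwxr sgnm rkump
Hunk 7: at line 5 remove [ycmpx] add [aftha,jzizo] -> 10 lines: fov uue dqavs ljqfd wpbzu aftha jzizo viwxr sgnm rkump
Final line count: 10

Answer: 10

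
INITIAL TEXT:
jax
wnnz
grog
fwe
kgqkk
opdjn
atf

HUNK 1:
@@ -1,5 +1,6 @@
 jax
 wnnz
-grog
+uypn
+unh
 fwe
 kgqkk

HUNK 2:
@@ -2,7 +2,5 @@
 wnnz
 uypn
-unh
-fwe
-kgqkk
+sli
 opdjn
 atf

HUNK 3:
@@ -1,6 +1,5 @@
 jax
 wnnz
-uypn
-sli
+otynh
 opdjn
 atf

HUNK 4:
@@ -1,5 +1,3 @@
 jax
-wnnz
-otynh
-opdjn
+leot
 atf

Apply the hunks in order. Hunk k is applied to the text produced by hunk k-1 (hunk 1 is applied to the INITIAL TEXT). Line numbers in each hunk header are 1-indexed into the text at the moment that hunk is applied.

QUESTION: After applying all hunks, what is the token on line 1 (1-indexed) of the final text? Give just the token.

Hunk 1: at line 1 remove [grog] add [uypn,unh] -> 8 lines: jax wnnz uypn unh fwe kgqkk opdjn atf
Hunk 2: at line 2 remove [unh,fwe,kgqkk] add [sli] -> 6 lines: jax wnnz uypn sli opdjn atf
Hunk 3: at line 1 remove [uypn,sli] add [otynh] -> 5 lines: jax wnnz otynh opdjn atf
Hunk 4: at line 1 remove [wnnz,otynh,opdjn] add [leot] -> 3 lines: jax leot atf
Final line 1: jax

Answer: jax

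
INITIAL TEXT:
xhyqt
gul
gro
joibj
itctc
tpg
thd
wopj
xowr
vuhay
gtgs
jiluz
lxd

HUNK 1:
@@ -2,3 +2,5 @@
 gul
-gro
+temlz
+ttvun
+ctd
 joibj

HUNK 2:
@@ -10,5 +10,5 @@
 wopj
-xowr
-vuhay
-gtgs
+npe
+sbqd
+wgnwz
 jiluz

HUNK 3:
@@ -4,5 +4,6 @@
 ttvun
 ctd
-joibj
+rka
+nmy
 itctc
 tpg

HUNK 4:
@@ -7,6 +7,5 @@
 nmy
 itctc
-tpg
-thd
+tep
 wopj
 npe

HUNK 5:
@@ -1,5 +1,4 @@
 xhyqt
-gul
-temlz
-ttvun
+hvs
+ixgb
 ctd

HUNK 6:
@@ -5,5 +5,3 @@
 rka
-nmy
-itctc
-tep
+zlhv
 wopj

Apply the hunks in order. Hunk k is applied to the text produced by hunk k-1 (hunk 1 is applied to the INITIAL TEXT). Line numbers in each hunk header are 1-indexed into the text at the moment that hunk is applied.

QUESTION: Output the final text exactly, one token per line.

Answer: xhyqt
hvs
ixgb
ctd
rka
zlhv
wopj
npe
sbqd
wgnwz
jiluz
lxd

Derivation:
Hunk 1: at line 2 remove [gro] add [temlz,ttvun,ctd] -> 15 lines: xhyqt gul temlz ttvun ctd joibj itctc tpg thd wopj xowr vuhay gtgs jiluz lxd
Hunk 2: at line 10 remove [xowr,vuhay,gtgs] add [npe,sbqd,wgnwz] -> 15 lines: xhyqt gul temlz ttvun ctd joibj itctc tpg thd wopj npe sbqd wgnwz jiluz lxd
Hunk 3: at line 4 remove [joibj] add [rka,nmy] -> 16 lines: xhyqt gul temlz ttvun ctd rka nmy itctc tpg thd wopj npe sbqd wgnwz jiluz lxd
Hunk 4: at line 7 remove [tpg,thd] add [tep] -> 15 lines: xhyqt gul temlz ttvun ctd rka nmy itctc tep wopj npe sbqd wgnwz jiluz lxd
Hunk 5: at line 1 remove [gul,temlz,ttvun] add [hvs,ixgb] -> 14 lines: xhyqt hvs ixgb ctd rka nmy itctc tep wopj npe sbqd wgnwz jiluz lxd
Hunk 6: at line 5 remove [nmy,itctc,tep] add [zlhv] -> 12 lines: xhyqt hvs ixgb ctd rka zlhv wopj npe sbqd wgnwz jiluz lxd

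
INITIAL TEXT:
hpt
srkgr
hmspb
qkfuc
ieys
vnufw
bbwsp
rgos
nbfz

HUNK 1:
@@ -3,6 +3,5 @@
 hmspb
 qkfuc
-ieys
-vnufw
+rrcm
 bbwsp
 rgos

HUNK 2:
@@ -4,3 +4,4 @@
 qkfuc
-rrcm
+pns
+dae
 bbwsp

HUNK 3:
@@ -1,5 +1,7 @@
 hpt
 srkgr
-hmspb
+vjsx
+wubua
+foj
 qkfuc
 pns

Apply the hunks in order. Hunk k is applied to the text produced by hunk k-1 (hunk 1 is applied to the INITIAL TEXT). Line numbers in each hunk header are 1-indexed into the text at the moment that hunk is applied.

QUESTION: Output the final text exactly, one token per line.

Hunk 1: at line 3 remove [ieys,vnufw] add [rrcm] -> 8 lines: hpt srkgr hmspb qkfuc rrcm bbwsp rgos nbfz
Hunk 2: at line 4 remove [rrcm] add [pns,dae] -> 9 lines: hpt srkgr hmspb qkfuc pns dae bbwsp rgos nbfz
Hunk 3: at line 1 remove [hmspb] add [vjsx,wubua,foj] -> 11 lines: hpt srkgr vjsx wubua foj qkfuc pns dae bbwsp rgos nbfz

Answer: hpt
srkgr
vjsx
wubua
foj
qkfuc
pns
dae
bbwsp
rgos
nbfz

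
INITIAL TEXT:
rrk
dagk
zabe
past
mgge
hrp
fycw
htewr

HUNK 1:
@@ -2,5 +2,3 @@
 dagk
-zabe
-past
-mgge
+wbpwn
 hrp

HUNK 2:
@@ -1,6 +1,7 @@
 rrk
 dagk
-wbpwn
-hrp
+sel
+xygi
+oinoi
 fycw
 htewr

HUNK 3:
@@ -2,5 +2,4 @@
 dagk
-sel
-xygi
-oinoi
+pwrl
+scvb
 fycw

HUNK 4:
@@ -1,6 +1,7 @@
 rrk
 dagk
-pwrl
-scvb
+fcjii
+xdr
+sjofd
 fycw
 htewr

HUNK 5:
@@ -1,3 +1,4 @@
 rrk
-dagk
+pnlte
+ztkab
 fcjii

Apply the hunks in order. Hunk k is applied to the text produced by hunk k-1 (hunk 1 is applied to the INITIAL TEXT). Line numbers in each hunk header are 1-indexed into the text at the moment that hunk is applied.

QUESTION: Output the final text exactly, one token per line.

Hunk 1: at line 2 remove [zabe,past,mgge] add [wbpwn] -> 6 lines: rrk dagk wbpwn hrp fycw htewr
Hunk 2: at line 1 remove [wbpwn,hrp] add [sel,xygi,oinoi] -> 7 lines: rrk dagk sel xygi oinoi fycw htewr
Hunk 3: at line 2 remove [sel,xygi,oinoi] add [pwrl,scvb] -> 6 lines: rrk dagk pwrl scvb fycw htewr
Hunk 4: at line 1 remove [pwrl,scvb] add [fcjii,xdr,sjofd] -> 7 lines: rrk dagk fcjii xdr sjofd fycw htewr
Hunk 5: at line 1 remove [dagk] add [pnlte,ztkab] -> 8 lines: rrk pnlte ztkab fcjii xdr sjofd fycw htewr

Answer: rrk
pnlte
ztkab
fcjii
xdr
sjofd
fycw
htewr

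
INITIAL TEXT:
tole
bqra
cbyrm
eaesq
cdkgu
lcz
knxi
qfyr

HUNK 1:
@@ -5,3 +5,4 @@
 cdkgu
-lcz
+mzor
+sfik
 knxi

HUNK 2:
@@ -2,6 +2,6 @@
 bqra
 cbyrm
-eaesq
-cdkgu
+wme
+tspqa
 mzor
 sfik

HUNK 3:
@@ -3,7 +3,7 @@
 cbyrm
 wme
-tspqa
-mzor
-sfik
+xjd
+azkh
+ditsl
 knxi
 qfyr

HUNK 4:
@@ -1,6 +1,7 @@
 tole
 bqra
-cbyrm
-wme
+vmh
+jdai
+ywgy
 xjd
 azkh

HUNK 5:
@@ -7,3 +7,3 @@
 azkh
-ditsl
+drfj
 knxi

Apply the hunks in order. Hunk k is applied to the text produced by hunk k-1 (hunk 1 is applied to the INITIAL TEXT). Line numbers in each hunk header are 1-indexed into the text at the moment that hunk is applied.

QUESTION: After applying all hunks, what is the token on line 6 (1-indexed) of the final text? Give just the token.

Hunk 1: at line 5 remove [lcz] add [mzor,sfik] -> 9 lines: tole bqra cbyrm eaesq cdkgu mzor sfik knxi qfyr
Hunk 2: at line 2 remove [eaesq,cdkgu] add [wme,tspqa] -> 9 lines: tole bqra cbyrm wme tspqa mzor sfik knxi qfyr
Hunk 3: at line 3 remove [tspqa,mzor,sfik] add [xjd,azkh,ditsl] -> 9 lines: tole bqra cbyrm wme xjd azkh ditsl knxi qfyr
Hunk 4: at line 1 remove [cbyrm,wme] add [vmh,jdai,ywgy] -> 10 lines: tole bqra vmh jdai ywgy xjd azkh ditsl knxi qfyr
Hunk 5: at line 7 remove [ditsl] add [drfj] -> 10 lines: tole bqra vmh jdai ywgy xjd azkh drfj knxi qfyr
Final line 6: xjd

Answer: xjd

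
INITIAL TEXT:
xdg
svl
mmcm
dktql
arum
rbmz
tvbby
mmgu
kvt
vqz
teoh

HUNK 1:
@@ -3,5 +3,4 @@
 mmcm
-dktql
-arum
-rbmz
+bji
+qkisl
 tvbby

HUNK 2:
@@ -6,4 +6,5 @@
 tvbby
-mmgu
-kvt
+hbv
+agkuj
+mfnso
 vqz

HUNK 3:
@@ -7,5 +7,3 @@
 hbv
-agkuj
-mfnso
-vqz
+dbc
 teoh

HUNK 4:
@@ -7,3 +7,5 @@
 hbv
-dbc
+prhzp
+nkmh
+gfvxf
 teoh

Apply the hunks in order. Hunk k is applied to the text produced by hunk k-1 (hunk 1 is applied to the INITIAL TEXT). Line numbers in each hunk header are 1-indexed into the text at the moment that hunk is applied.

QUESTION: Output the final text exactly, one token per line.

Hunk 1: at line 3 remove [dktql,arum,rbmz] add [bji,qkisl] -> 10 lines: xdg svl mmcm bji qkisl tvbby mmgu kvt vqz teoh
Hunk 2: at line 6 remove [mmgu,kvt] add [hbv,agkuj,mfnso] -> 11 lines: xdg svl mmcm bji qkisl tvbby hbv agkuj mfnso vqz teoh
Hunk 3: at line 7 remove [agkuj,mfnso,vqz] add [dbc] -> 9 lines: xdg svl mmcm bji qkisl tvbby hbv dbc teoh
Hunk 4: at line 7 remove [dbc] add [prhzp,nkmh,gfvxf] -> 11 lines: xdg svl mmcm bji qkisl tvbby hbv prhzp nkmh gfvxf teoh

Answer: xdg
svl
mmcm
bji
qkisl
tvbby
hbv
prhzp
nkmh
gfvxf
teoh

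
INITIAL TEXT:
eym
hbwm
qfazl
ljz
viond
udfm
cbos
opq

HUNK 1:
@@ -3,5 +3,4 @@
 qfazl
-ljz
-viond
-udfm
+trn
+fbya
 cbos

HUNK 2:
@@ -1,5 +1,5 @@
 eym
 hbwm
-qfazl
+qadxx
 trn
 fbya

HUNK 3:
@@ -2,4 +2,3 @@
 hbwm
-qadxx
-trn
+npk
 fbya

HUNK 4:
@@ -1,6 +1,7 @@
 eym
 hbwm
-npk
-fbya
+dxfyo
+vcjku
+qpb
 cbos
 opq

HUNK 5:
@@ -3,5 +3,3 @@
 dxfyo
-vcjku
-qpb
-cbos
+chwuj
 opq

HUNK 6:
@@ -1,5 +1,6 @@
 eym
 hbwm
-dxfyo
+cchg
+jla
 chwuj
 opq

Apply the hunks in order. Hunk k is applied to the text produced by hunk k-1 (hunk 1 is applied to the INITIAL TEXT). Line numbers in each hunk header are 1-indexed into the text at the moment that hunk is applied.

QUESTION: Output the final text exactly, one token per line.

Hunk 1: at line 3 remove [ljz,viond,udfm] add [trn,fbya] -> 7 lines: eym hbwm qfazl trn fbya cbos opq
Hunk 2: at line 1 remove [qfazl] add [qadxx] -> 7 lines: eym hbwm qadxx trn fbya cbos opq
Hunk 3: at line 2 remove [qadxx,trn] add [npk] -> 6 lines: eym hbwm npk fbya cbos opq
Hunk 4: at line 1 remove [npk,fbya] add [dxfyo,vcjku,qpb] -> 7 lines: eym hbwm dxfyo vcjku qpb cbos opq
Hunk 5: at line 3 remove [vcjku,qpb,cbos] add [chwuj] -> 5 lines: eym hbwm dxfyo chwuj opq
Hunk 6: at line 1 remove [dxfyo] add [cchg,jla] -> 6 lines: eym hbwm cchg jla chwuj opq

Answer: eym
hbwm
cchg
jla
chwuj
opq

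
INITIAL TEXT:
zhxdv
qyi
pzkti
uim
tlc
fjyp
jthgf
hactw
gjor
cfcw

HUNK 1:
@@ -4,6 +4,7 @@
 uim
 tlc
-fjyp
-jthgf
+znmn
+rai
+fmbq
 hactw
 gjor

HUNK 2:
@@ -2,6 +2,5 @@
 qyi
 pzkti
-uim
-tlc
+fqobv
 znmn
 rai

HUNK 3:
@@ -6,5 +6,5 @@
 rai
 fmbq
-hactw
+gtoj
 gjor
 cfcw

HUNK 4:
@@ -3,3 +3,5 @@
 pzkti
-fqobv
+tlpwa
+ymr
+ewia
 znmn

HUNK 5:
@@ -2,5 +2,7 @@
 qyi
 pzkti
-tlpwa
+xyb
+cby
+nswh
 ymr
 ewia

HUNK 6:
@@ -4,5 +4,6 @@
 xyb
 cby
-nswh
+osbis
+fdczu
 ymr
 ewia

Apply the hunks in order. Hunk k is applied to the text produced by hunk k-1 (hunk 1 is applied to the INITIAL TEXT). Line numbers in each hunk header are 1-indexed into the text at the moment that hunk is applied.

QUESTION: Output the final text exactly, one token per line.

Answer: zhxdv
qyi
pzkti
xyb
cby
osbis
fdczu
ymr
ewia
znmn
rai
fmbq
gtoj
gjor
cfcw

Derivation:
Hunk 1: at line 4 remove [fjyp,jthgf] add [znmn,rai,fmbq] -> 11 lines: zhxdv qyi pzkti uim tlc znmn rai fmbq hactw gjor cfcw
Hunk 2: at line 2 remove [uim,tlc] add [fqobv] -> 10 lines: zhxdv qyi pzkti fqobv znmn rai fmbq hactw gjor cfcw
Hunk 3: at line 6 remove [hactw] add [gtoj] -> 10 lines: zhxdv qyi pzkti fqobv znmn rai fmbq gtoj gjor cfcw
Hunk 4: at line 3 remove [fqobv] add [tlpwa,ymr,ewia] -> 12 lines: zhxdv qyi pzkti tlpwa ymr ewia znmn rai fmbq gtoj gjor cfcw
Hunk 5: at line 2 remove [tlpwa] add [xyb,cby,nswh] -> 14 lines: zhxdv qyi pzkti xyb cby nswh ymr ewia znmn rai fmbq gtoj gjor cfcw
Hunk 6: at line 4 remove [nswh] add [osbis,fdczu] -> 15 lines: zhxdv qyi pzkti xyb cby osbis fdczu ymr ewia znmn rai fmbq gtoj gjor cfcw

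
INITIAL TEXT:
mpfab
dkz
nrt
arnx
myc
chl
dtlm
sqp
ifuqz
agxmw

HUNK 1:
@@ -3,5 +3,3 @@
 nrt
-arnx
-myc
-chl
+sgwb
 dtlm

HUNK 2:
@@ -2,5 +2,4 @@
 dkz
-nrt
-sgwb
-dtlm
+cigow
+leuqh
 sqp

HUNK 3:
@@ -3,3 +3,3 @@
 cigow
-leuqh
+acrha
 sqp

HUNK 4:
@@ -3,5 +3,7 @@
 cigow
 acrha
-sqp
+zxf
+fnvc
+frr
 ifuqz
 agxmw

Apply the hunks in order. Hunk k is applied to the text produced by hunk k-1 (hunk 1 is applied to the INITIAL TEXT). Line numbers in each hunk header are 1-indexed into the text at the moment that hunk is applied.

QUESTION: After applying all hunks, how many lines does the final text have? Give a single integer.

Answer: 9

Derivation:
Hunk 1: at line 3 remove [arnx,myc,chl] add [sgwb] -> 8 lines: mpfab dkz nrt sgwb dtlm sqp ifuqz agxmw
Hunk 2: at line 2 remove [nrt,sgwb,dtlm] add [cigow,leuqh] -> 7 lines: mpfab dkz cigow leuqh sqp ifuqz agxmw
Hunk 3: at line 3 remove [leuqh] add [acrha] -> 7 lines: mpfab dkz cigow acrha sqp ifuqz agxmw
Hunk 4: at line 3 remove [sqp] add [zxf,fnvc,frr] -> 9 lines: mpfab dkz cigow acrha zxf fnvc frr ifuqz agxmw
Final line count: 9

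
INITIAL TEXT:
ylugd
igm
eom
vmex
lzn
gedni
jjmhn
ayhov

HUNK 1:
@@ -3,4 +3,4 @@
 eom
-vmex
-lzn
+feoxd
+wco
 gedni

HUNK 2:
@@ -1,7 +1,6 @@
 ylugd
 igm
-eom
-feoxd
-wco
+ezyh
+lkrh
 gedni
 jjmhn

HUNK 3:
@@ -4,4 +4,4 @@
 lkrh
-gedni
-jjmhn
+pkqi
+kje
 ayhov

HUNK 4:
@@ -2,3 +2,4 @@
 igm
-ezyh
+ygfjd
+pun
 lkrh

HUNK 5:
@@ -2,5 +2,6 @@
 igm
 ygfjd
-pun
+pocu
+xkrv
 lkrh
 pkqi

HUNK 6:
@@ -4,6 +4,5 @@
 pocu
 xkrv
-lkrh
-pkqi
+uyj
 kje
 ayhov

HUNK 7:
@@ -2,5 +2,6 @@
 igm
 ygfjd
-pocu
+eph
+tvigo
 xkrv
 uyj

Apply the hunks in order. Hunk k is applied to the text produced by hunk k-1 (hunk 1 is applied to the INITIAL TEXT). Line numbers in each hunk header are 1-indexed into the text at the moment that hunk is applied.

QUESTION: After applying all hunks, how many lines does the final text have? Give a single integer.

Hunk 1: at line 3 remove [vmex,lzn] add [feoxd,wco] -> 8 lines: ylugd igm eom feoxd wco gedni jjmhn ayhov
Hunk 2: at line 1 remove [eom,feoxd,wco] add [ezyh,lkrh] -> 7 lines: ylugd igm ezyh lkrh gedni jjmhn ayhov
Hunk 3: at line 4 remove [gedni,jjmhn] add [pkqi,kje] -> 7 lines: ylugd igm ezyh lkrh pkqi kje ayhov
Hunk 4: at line 2 remove [ezyh] add [ygfjd,pun] -> 8 lines: ylugd igm ygfjd pun lkrh pkqi kje ayhov
Hunk 5: at line 2 remove [pun] add [pocu,xkrv] -> 9 lines: ylugd igm ygfjd pocu xkrv lkrh pkqi kje ayhov
Hunk 6: at line 4 remove [lkrh,pkqi] add [uyj] -> 8 lines: ylugd igm ygfjd pocu xkrv uyj kje ayhov
Hunk 7: at line 2 remove [pocu] add [eph,tvigo] -> 9 lines: ylugd igm ygfjd eph tvigo xkrv uyj kje ayhov
Final line count: 9

Answer: 9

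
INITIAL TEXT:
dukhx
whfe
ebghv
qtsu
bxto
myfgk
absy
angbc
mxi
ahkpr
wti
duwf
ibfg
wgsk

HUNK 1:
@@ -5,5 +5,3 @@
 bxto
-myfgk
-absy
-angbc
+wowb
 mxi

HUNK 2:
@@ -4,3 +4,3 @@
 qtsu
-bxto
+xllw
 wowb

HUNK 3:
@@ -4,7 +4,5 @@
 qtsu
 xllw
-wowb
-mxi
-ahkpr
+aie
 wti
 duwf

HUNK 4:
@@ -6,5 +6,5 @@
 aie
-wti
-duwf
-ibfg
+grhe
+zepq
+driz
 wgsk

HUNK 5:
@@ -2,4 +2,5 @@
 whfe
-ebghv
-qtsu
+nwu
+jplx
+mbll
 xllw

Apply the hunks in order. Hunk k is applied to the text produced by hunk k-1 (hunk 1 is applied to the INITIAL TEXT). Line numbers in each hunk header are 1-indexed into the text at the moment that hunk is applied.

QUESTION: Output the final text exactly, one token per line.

Answer: dukhx
whfe
nwu
jplx
mbll
xllw
aie
grhe
zepq
driz
wgsk

Derivation:
Hunk 1: at line 5 remove [myfgk,absy,angbc] add [wowb] -> 12 lines: dukhx whfe ebghv qtsu bxto wowb mxi ahkpr wti duwf ibfg wgsk
Hunk 2: at line 4 remove [bxto] add [xllw] -> 12 lines: dukhx whfe ebghv qtsu xllw wowb mxi ahkpr wti duwf ibfg wgsk
Hunk 3: at line 4 remove [wowb,mxi,ahkpr] add [aie] -> 10 lines: dukhx whfe ebghv qtsu xllw aie wti duwf ibfg wgsk
Hunk 4: at line 6 remove [wti,duwf,ibfg] add [grhe,zepq,driz] -> 10 lines: dukhx whfe ebghv qtsu xllw aie grhe zepq driz wgsk
Hunk 5: at line 2 remove [ebghv,qtsu] add [nwu,jplx,mbll] -> 11 lines: dukhx whfe nwu jplx mbll xllw aie grhe zepq driz wgsk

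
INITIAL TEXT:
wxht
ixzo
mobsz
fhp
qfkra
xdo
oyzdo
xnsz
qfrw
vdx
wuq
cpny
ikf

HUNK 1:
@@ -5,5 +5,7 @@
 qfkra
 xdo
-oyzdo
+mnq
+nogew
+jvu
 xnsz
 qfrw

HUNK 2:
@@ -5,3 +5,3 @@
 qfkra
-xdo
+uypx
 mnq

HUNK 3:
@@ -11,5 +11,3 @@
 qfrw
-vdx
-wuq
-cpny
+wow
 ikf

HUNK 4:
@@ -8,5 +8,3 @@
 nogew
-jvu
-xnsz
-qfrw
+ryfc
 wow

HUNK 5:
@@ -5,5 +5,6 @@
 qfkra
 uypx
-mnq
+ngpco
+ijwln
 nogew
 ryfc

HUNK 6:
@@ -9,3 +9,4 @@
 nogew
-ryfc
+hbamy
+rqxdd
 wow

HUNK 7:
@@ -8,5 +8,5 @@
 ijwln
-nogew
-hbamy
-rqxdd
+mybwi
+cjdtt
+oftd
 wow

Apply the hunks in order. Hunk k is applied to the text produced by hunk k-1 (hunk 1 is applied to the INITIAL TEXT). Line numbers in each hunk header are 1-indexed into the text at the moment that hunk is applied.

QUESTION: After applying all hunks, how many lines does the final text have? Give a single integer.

Hunk 1: at line 5 remove [oyzdo] add [mnq,nogew,jvu] -> 15 lines: wxht ixzo mobsz fhp qfkra xdo mnq nogew jvu xnsz qfrw vdx wuq cpny ikf
Hunk 2: at line 5 remove [xdo] add [uypx] -> 15 lines: wxht ixzo mobsz fhp qfkra uypx mnq nogew jvu xnsz qfrw vdx wuq cpny ikf
Hunk 3: at line 11 remove [vdx,wuq,cpny] add [wow] -> 13 lines: wxht ixzo mobsz fhp qfkra uypx mnq nogew jvu xnsz qfrw wow ikf
Hunk 4: at line 8 remove [jvu,xnsz,qfrw] add [ryfc] -> 11 lines: wxht ixzo mobsz fhp qfkra uypx mnq nogew ryfc wow ikf
Hunk 5: at line 5 remove [mnq] add [ngpco,ijwln] -> 12 lines: wxht ixzo mobsz fhp qfkra uypx ngpco ijwln nogew ryfc wow ikf
Hunk 6: at line 9 remove [ryfc] add [hbamy,rqxdd] -> 13 lines: wxht ixzo mobsz fhp qfkra uypx ngpco ijwln nogew hbamy rqxdd wow ikf
Hunk 7: at line 8 remove [nogew,hbamy,rqxdd] add [mybwi,cjdtt,oftd] -> 13 lines: wxht ixzo mobsz fhp qfkra uypx ngpco ijwln mybwi cjdtt oftd wow ikf
Final line count: 13

Answer: 13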